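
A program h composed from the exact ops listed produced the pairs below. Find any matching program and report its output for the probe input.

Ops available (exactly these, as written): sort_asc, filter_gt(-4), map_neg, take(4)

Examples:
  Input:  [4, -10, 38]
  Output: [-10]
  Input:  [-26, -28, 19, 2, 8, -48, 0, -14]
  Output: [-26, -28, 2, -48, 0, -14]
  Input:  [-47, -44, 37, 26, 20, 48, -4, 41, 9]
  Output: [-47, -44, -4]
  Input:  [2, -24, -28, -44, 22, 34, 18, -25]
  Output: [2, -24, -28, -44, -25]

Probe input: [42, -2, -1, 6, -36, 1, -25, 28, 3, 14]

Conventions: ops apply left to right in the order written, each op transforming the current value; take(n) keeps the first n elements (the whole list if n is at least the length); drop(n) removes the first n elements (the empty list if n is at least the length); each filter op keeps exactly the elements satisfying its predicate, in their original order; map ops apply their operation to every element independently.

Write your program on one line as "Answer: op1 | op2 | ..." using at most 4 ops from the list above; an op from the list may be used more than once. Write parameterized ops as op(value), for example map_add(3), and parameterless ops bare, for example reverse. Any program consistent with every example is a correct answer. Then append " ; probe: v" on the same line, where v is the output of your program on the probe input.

map_neg | filter_gt(-4) | map_neg ; probe: [-2, -1, -36, 1, -25, 3]

Check, running the answer program on each example:
  [4, -10, 38] -> [-4, 10, -38] -> [10] -> [-10]
  [-26, -28, 19, 2, 8, -48, 0, -14] -> [26, 28, -19, -2, -8, 48, 0, 14] -> [26, 28, -2, 48, 0, 14] -> [-26, -28, 2, -48, 0, -14]
  [-47, -44, 37, 26, 20, 48, -4, 41, 9] -> [47, 44, -37, -26, -20, -48, 4, -41, -9] -> [47, 44, 4] -> [-47, -44, -4]
  [2, -24, -28, -44, 22, 34, 18, -25] -> [-2, 24, 28, 44, -22, -34, -18, 25] -> [-2, 24, 28, 44, 25] -> [2, -24, -28, -44, -25]
  probe: [42, -2, -1, 6, -36, 1, -25, 28, 3, 14] -> [-42, 2, 1, -6, 36, -1, 25, -28, -3, -14] -> [2, 1, 36, -1, 25, -3] -> [-2, -1, -36, 1, -25, 3]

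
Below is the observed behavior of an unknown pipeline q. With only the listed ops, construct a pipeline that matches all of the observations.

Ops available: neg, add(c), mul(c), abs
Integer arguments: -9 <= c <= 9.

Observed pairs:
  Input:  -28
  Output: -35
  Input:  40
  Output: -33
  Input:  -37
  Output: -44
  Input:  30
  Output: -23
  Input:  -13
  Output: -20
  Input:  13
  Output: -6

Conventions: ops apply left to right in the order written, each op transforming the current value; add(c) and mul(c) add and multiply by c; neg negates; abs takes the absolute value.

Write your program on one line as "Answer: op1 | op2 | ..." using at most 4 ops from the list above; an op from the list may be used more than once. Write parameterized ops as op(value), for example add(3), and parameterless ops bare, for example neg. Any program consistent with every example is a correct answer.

neg | add(7) | abs | neg

Check, running the answer program on each example:
  -28 -> 28 -> 35 -> 35 -> -35
  40 -> -40 -> -33 -> 33 -> -33
  -37 -> 37 -> 44 -> 44 -> -44
  30 -> -30 -> -23 -> 23 -> -23
  -13 -> 13 -> 20 -> 20 -> -20
  13 -> -13 -> -6 -> 6 -> -6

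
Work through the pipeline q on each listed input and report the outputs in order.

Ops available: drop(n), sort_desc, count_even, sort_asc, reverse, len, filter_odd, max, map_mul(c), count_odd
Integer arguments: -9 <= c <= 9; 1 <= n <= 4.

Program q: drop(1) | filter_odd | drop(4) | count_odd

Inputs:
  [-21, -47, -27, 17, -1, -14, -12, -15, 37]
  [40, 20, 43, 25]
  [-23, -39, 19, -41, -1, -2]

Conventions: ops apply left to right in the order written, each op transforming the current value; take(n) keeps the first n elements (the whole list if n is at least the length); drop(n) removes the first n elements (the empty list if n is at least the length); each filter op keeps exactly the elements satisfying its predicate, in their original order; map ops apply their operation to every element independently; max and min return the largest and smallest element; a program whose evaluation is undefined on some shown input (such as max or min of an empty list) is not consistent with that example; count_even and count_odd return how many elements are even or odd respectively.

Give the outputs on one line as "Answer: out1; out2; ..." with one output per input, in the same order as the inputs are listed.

2; 0; 0

Execution, op by op:
  [-21, -47, -27, 17, -1, -14, -12, -15, 37] -> [-47, -27, 17, -1, -14, -12, -15, 37] -> [-47, -27, 17, -1, -15, 37] -> [-15, 37] -> 2
  [40, 20, 43, 25] -> [20, 43, 25] -> [43, 25] -> [] -> 0
  [-23, -39, 19, -41, -1, -2] -> [-39, 19, -41, -1, -2] -> [-39, 19, -41, -1] -> [] -> 0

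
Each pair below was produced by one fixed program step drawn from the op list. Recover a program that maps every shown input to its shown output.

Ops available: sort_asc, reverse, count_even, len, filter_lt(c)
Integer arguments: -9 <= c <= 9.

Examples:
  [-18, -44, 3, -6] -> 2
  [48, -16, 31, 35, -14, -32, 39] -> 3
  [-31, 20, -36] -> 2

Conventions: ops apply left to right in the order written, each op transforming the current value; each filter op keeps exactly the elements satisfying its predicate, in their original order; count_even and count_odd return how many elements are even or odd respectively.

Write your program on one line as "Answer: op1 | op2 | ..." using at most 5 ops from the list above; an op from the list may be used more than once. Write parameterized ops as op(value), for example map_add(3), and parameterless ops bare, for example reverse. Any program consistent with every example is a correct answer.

reverse | filter_lt(-7) | sort_asc | len

Check, running the answer program on each example:
  [-18, -44, 3, -6] -> [-6, 3, -44, -18] -> [-44, -18] -> [-44, -18] -> 2
  [48, -16, 31, 35, -14, -32, 39] -> [39, -32, -14, 35, 31, -16, 48] -> [-32, -14, -16] -> [-32, -16, -14] -> 3
  [-31, 20, -36] -> [-36, 20, -31] -> [-36, -31] -> [-36, -31] -> 2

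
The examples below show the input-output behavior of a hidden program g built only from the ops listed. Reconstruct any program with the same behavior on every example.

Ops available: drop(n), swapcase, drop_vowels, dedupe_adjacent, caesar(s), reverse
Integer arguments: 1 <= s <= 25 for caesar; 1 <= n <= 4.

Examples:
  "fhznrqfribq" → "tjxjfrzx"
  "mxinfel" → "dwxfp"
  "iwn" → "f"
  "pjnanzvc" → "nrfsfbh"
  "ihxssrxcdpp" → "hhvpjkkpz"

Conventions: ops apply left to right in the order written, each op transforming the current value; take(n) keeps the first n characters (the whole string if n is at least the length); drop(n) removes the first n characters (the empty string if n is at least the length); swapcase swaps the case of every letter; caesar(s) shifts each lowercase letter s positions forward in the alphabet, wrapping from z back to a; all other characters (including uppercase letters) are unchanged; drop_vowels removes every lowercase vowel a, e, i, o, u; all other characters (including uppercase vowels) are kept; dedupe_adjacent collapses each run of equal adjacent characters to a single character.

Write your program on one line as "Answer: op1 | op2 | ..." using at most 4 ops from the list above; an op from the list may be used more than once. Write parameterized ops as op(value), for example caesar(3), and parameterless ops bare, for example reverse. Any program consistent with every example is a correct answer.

caesar(18) | reverse | drop_vowels

Check, running the answer program on each example:
  "fhznrqfribq" -> "xzrfjixjati" -> "itajxijfrzx" -> "tjxjfrzx"
  "mxinfel" -> "epafxwd" -> "dwxfape" -> "dwxfp"
  "iwn" -> "aof" -> "foa" -> "f"
  "pjnanzvc" -> "hbfsfrnu" -> "unrfsfbh" -> "nrfsfbh"
  "ihxssrxcdpp" -> "azpkkjpuvhh" -> "hhvupjkkpza" -> "hhvpjkkpz"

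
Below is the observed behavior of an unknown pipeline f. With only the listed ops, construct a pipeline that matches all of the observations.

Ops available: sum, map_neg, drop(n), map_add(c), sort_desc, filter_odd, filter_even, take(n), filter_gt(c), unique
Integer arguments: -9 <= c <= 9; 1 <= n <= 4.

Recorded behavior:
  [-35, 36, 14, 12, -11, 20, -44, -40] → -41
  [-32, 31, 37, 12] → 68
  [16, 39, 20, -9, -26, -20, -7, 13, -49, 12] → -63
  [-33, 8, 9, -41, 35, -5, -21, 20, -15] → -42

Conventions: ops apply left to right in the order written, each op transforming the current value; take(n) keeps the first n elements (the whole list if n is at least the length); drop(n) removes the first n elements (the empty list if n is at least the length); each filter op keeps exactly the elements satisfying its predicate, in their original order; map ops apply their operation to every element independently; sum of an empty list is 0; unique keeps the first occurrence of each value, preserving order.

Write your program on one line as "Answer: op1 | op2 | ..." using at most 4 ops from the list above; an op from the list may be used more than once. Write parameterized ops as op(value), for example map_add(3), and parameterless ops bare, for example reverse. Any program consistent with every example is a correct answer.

drop(1) | map_add(-4) | sum

Check, running the answer program on each example:
  [-35, 36, 14, 12, -11, 20, -44, -40] -> [36, 14, 12, -11, 20, -44, -40] -> [32, 10, 8, -15, 16, -48, -44] -> -41
  [-32, 31, 37, 12] -> [31, 37, 12] -> [27, 33, 8] -> 68
  [16, 39, 20, -9, -26, -20, -7, 13, -49, 12] -> [39, 20, -9, -26, -20, -7, 13, -49, 12] -> [35, 16, -13, -30, -24, -11, 9, -53, 8] -> -63
  [-33, 8, 9, -41, 35, -5, -21, 20, -15] -> [8, 9, -41, 35, -5, -21, 20, -15] -> [4, 5, -45, 31, -9, -25, 16, -19] -> -42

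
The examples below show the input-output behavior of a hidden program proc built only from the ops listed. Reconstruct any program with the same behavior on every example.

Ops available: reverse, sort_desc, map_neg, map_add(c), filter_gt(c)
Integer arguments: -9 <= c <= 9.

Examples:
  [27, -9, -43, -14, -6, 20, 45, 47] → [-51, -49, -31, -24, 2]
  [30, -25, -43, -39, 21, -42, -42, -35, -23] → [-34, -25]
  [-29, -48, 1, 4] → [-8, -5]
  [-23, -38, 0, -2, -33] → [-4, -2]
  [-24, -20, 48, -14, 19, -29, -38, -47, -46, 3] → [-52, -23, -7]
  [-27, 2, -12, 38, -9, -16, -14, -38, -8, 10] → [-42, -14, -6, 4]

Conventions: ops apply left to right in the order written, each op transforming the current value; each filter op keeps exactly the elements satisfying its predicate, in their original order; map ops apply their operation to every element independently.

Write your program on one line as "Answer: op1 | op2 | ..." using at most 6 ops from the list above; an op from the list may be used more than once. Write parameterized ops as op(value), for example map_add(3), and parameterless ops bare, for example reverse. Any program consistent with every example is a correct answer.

filter_gt(-9) | reverse | sort_desc | map_neg | map_add(-4)

Check, running the answer program on each example:
  [27, -9, -43, -14, -6, 20, 45, 47] -> [27, -6, 20, 45, 47] -> [47, 45, 20, -6, 27] -> [47, 45, 27, 20, -6] -> [-47, -45, -27, -20, 6] -> [-51, -49, -31, -24, 2]
  [30, -25, -43, -39, 21, -42, -42, -35, -23] -> [30, 21] -> [21, 30] -> [30, 21] -> [-30, -21] -> [-34, -25]
  [-29, -48, 1, 4] -> [1, 4] -> [4, 1] -> [4, 1] -> [-4, -1] -> [-8, -5]
  [-23, -38, 0, -2, -33] -> [0, -2] -> [-2, 0] -> [0, -2] -> [0, 2] -> [-4, -2]
  [-24, -20, 48, -14, 19, -29, -38, -47, -46, 3] -> [48, 19, 3] -> [3, 19, 48] -> [48, 19, 3] -> [-48, -19, -3] -> [-52, -23, -7]
  [-27, 2, -12, 38, -9, -16, -14, -38, -8, 10] -> [2, 38, -8, 10] -> [10, -8, 38, 2] -> [38, 10, 2, -8] -> [-38, -10, -2, 8] -> [-42, -14, -6, 4]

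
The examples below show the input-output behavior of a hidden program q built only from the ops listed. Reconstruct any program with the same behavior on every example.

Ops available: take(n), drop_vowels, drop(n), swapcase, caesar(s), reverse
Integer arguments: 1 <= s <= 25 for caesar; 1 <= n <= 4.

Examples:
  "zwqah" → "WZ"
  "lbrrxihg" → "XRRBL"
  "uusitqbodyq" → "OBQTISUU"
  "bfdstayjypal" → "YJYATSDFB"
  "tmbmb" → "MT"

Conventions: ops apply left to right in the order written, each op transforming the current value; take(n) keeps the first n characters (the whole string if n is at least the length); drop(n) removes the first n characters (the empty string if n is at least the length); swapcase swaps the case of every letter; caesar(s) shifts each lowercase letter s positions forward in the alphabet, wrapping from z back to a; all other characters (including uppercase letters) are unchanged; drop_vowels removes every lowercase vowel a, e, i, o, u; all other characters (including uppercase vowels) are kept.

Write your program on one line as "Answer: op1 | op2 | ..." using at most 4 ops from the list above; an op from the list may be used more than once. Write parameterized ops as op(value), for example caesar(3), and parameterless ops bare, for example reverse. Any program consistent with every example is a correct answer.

reverse | swapcase | drop(3)

Check, running the answer program on each example:
  "zwqah" -> "haqwz" -> "HAQWZ" -> "WZ"
  "lbrrxihg" -> "ghixrrbl" -> "GHIXRRBL" -> "XRRBL"
  "uusitqbodyq" -> "qydobqtisuu" -> "QYDOBQTISUU" -> "OBQTISUU"
  "bfdstayjypal" -> "lapyjyatsdfb" -> "LAPYJYATSDFB" -> "YJYATSDFB"
  "tmbmb" -> "bmbmt" -> "BMBMT" -> "MT"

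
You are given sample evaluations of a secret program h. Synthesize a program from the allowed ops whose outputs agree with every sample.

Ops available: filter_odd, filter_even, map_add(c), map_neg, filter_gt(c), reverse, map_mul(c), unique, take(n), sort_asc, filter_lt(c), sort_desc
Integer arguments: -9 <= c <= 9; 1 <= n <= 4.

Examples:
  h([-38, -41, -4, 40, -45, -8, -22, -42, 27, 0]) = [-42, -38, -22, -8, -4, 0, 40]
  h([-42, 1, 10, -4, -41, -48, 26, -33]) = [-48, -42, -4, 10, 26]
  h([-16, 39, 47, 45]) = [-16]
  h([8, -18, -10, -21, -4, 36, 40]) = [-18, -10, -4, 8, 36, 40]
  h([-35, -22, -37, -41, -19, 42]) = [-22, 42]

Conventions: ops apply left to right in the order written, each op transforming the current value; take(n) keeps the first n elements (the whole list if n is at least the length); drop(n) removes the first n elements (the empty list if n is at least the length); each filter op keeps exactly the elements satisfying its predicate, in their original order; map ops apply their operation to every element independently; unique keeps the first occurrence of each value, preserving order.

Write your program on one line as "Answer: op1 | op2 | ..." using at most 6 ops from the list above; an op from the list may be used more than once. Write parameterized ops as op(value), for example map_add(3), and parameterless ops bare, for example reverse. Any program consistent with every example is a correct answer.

filter_even | map_add(-4) | reverse | map_add(4) | sort_desc | reverse

Check, running the answer program on each example:
  [-38, -41, -4, 40, -45, -8, -22, -42, 27, 0] -> [-38, -4, 40, -8, -22, -42, 0] -> [-42, -8, 36, -12, -26, -46, -4] -> [-4, -46, -26, -12, 36, -8, -42] -> [0, -42, -22, -8, 40, -4, -38] -> [40, 0, -4, -8, -22, -38, -42] -> [-42, -38, -22, -8, -4, 0, 40]
  [-42, 1, 10, -4, -41, -48, 26, -33] -> [-42, 10, -4, -48, 26] -> [-46, 6, -8, -52, 22] -> [22, -52, -8, 6, -46] -> [26, -48, -4, 10, -42] -> [26, 10, -4, -42, -48] -> [-48, -42, -4, 10, 26]
  [-16, 39, 47, 45] -> [-16] -> [-20] -> [-20] -> [-16] -> [-16] -> [-16]
  [8, -18, -10, -21, -4, 36, 40] -> [8, -18, -10, -4, 36, 40] -> [4, -22, -14, -8, 32, 36] -> [36, 32, -8, -14, -22, 4] -> [40, 36, -4, -10, -18, 8] -> [40, 36, 8, -4, -10, -18] -> [-18, -10, -4, 8, 36, 40]
  [-35, -22, -37, -41, -19, 42] -> [-22, 42] -> [-26, 38] -> [38, -26] -> [42, -22] -> [42, -22] -> [-22, 42]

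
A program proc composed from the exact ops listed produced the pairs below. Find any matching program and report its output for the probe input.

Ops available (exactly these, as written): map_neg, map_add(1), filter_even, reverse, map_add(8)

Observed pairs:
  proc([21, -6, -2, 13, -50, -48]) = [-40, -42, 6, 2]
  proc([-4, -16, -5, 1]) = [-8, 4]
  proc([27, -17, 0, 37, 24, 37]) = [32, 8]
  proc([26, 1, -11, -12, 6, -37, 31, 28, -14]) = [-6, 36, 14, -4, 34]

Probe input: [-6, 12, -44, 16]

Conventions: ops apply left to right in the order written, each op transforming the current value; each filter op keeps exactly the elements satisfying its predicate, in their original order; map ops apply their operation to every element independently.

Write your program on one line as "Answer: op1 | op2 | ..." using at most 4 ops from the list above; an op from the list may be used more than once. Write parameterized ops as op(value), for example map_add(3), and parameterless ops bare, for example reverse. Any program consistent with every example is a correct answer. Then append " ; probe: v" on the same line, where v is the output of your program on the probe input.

reverse | map_add(8) | filter_even ; probe: [24, -36, 20, 2]

Check, running the answer program on each example:
  [21, -6, -2, 13, -50, -48] -> [-48, -50, 13, -2, -6, 21] -> [-40, -42, 21, 6, 2, 29] -> [-40, -42, 6, 2]
  [-4, -16, -5, 1] -> [1, -5, -16, -4] -> [9, 3, -8, 4] -> [-8, 4]
  [27, -17, 0, 37, 24, 37] -> [37, 24, 37, 0, -17, 27] -> [45, 32, 45, 8, -9, 35] -> [32, 8]
  [26, 1, -11, -12, 6, -37, 31, 28, -14] -> [-14, 28, 31, -37, 6, -12, -11, 1, 26] -> [-6, 36, 39, -29, 14, -4, -3, 9, 34] -> [-6, 36, 14, -4, 34]
  probe: [-6, 12, -44, 16] -> [16, -44, 12, -6] -> [24, -36, 20, 2] -> [24, -36, 20, 2]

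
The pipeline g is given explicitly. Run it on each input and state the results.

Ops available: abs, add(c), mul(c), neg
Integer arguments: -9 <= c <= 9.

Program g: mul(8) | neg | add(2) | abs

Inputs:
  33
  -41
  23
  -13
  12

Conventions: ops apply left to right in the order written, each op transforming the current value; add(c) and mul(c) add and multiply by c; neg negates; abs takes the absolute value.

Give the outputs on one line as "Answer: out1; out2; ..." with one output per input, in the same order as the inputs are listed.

262; 330; 182; 106; 94

Execution, op by op:
  33 -> 264 -> -264 -> -262 -> 262
  -41 -> -328 -> 328 -> 330 -> 330
  23 -> 184 -> -184 -> -182 -> 182
  -13 -> -104 -> 104 -> 106 -> 106
  12 -> 96 -> -96 -> -94 -> 94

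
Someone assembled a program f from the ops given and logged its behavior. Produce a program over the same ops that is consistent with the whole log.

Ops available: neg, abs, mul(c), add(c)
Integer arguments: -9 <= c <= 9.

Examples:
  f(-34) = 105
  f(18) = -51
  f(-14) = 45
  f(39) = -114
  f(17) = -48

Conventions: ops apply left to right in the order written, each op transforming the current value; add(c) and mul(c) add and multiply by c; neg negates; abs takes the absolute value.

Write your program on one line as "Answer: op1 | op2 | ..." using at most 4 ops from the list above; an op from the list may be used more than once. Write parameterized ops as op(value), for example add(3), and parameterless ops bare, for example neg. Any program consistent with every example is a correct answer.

neg | add(1) | neg | mul(-3)

Check, running the answer program on each example:
  -34 -> 34 -> 35 -> -35 -> 105
  18 -> -18 -> -17 -> 17 -> -51
  -14 -> 14 -> 15 -> -15 -> 45
  39 -> -39 -> -38 -> 38 -> -114
  17 -> -17 -> -16 -> 16 -> -48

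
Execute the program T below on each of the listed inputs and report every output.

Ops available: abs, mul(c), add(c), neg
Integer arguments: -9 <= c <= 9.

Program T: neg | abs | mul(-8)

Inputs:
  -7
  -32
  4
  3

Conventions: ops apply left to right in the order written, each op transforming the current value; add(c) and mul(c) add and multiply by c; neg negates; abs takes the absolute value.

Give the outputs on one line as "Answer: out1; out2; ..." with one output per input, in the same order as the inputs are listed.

-56; -256; -32; -24

Execution, op by op:
  -7 -> 7 -> 7 -> -56
  -32 -> 32 -> 32 -> -256
  4 -> -4 -> 4 -> -32
  3 -> -3 -> 3 -> -24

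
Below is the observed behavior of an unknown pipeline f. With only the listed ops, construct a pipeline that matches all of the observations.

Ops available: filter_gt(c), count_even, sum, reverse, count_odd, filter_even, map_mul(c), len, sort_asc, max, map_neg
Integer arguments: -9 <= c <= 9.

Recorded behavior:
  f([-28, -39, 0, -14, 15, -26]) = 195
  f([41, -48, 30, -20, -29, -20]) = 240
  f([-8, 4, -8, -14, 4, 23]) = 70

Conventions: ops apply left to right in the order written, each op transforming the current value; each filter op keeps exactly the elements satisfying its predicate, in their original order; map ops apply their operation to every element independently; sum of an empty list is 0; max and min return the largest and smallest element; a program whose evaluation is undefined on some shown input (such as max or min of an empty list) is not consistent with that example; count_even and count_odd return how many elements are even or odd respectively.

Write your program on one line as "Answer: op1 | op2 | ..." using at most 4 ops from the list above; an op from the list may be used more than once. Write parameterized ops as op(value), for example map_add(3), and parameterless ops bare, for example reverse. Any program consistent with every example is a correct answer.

map_mul(5) | map_neg | max

Check, running the answer program on each example:
  [-28, -39, 0, -14, 15, -26] -> [-140, -195, 0, -70, 75, -130] -> [140, 195, 0, 70, -75, 130] -> 195
  [41, -48, 30, -20, -29, -20] -> [205, -240, 150, -100, -145, -100] -> [-205, 240, -150, 100, 145, 100] -> 240
  [-8, 4, -8, -14, 4, 23] -> [-40, 20, -40, -70, 20, 115] -> [40, -20, 40, 70, -20, -115] -> 70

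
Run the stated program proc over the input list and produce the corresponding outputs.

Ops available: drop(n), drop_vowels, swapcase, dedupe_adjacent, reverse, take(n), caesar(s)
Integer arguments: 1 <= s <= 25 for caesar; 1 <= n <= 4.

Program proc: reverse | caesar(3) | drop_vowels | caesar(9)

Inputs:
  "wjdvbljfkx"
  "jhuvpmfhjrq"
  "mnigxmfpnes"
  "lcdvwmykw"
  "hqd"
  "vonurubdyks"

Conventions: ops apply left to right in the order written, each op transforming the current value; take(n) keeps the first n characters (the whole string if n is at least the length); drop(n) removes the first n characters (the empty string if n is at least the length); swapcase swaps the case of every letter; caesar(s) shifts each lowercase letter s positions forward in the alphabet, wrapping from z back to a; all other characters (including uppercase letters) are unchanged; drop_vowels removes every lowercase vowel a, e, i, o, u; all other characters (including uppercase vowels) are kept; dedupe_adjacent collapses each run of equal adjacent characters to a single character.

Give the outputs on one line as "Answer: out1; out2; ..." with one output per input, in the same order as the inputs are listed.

Execution, op by op:
  "wjdvbljfkx" -> "xkfjlbvdjw" -> "animoeygmz" -> "nmygmz" -> "wvhpvi"
  "jhuvpmfhjrq" -> "qrjhfmpvuhj" -> "tumkipsyxkm" -> "tmkpsyxkm" -> "cvtybhgtv"
  "mnigxmfpnes" -> "senpfmxginm" -> "vhqsipajlqp" -> "vhqspjlqp" -> "eqzbysuzy"
  "lcdvwmykw" -> "wkymwvdcl" -> "znbpzygfo" -> "znbpzygf" -> "iwkyihpo"
  "hqd" -> "dqh" -> "gtk" -> "gtk" -> "pct"
  "vonurubdyks" -> "skydburunov" -> "vnbgexuxqry" -> "vnbgxxqry" -> "ewkpggzah"

"wvhpvi"; "cvtybhgtv"; "eqzbysuzy"; "iwkyihpo"; "pct"; "ewkpggzah"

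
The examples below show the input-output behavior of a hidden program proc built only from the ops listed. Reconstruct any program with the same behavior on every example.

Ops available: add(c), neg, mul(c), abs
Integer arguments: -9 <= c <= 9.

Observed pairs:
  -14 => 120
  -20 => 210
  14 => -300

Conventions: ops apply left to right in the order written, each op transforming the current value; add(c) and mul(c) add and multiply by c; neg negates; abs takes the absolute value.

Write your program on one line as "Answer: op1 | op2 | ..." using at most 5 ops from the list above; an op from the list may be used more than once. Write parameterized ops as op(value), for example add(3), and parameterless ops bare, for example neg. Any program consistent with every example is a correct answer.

add(6) | mul(3) | neg | mul(5)

Check, running the answer program on each example:
  -14 -> -8 -> -24 -> 24 -> 120
  -20 -> -14 -> -42 -> 42 -> 210
  14 -> 20 -> 60 -> -60 -> -300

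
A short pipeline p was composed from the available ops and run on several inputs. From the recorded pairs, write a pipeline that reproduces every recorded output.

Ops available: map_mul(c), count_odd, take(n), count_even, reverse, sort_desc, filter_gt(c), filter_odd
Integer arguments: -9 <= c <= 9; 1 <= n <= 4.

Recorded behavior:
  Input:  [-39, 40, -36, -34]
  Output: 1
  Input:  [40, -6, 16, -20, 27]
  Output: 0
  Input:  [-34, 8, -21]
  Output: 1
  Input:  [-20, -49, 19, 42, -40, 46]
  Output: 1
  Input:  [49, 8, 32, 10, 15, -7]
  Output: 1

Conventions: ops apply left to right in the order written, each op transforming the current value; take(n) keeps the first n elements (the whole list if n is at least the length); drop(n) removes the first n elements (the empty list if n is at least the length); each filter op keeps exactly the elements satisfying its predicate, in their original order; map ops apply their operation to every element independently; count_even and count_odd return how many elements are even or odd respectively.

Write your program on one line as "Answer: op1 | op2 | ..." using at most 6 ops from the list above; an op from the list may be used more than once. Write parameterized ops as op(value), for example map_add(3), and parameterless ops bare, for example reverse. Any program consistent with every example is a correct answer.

take(3) | reverse | filter_odd | take(1) | count_odd

Check, running the answer program on each example:
  [-39, 40, -36, -34] -> [-39, 40, -36] -> [-36, 40, -39] -> [-39] -> [-39] -> 1
  [40, -6, 16, -20, 27] -> [40, -6, 16] -> [16, -6, 40] -> [] -> [] -> 0
  [-34, 8, -21] -> [-34, 8, -21] -> [-21, 8, -34] -> [-21] -> [-21] -> 1
  [-20, -49, 19, 42, -40, 46] -> [-20, -49, 19] -> [19, -49, -20] -> [19, -49] -> [19] -> 1
  [49, 8, 32, 10, 15, -7] -> [49, 8, 32] -> [32, 8, 49] -> [49] -> [49] -> 1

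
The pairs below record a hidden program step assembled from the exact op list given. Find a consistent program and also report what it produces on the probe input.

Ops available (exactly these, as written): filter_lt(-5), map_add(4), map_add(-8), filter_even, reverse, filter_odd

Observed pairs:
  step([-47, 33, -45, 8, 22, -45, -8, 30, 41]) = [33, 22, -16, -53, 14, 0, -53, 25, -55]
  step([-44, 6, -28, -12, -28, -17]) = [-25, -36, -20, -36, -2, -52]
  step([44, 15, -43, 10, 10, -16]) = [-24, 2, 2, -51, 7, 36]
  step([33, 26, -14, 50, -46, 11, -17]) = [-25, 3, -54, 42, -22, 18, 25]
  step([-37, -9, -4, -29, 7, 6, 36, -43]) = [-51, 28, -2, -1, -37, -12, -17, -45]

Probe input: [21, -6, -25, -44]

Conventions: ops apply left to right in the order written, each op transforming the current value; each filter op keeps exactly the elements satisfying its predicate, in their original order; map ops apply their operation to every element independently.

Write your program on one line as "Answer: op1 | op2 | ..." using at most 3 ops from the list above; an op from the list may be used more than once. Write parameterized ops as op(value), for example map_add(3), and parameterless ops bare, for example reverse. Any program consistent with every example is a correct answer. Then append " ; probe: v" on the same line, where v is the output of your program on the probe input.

map_add(-8) | reverse ; probe: [-52, -33, -14, 13]

Check, running the answer program on each example:
  [-47, 33, -45, 8, 22, -45, -8, 30, 41] -> [-55, 25, -53, 0, 14, -53, -16, 22, 33] -> [33, 22, -16, -53, 14, 0, -53, 25, -55]
  [-44, 6, -28, -12, -28, -17] -> [-52, -2, -36, -20, -36, -25] -> [-25, -36, -20, -36, -2, -52]
  [44, 15, -43, 10, 10, -16] -> [36, 7, -51, 2, 2, -24] -> [-24, 2, 2, -51, 7, 36]
  [33, 26, -14, 50, -46, 11, -17] -> [25, 18, -22, 42, -54, 3, -25] -> [-25, 3, -54, 42, -22, 18, 25]
  [-37, -9, -4, -29, 7, 6, 36, -43] -> [-45, -17, -12, -37, -1, -2, 28, -51] -> [-51, 28, -2, -1, -37, -12, -17, -45]
  probe: [21, -6, -25, -44] -> [13, -14, -33, -52] -> [-52, -33, -14, 13]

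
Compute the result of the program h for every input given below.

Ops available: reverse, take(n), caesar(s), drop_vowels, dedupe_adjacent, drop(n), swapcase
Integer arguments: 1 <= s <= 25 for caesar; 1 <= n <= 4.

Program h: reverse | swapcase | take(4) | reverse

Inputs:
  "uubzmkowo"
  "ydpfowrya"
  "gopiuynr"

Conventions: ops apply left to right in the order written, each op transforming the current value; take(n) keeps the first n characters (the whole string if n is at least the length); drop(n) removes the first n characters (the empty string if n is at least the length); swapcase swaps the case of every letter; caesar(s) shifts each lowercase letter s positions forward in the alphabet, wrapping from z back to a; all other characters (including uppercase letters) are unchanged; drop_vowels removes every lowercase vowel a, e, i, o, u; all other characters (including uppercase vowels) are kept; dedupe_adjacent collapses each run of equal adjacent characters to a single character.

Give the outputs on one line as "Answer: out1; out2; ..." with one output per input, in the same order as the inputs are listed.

Execution, op by op:
  "uubzmkowo" -> "owokmzbuu" -> "OWOKMZBUU" -> "OWOK" -> "KOWO"
  "ydpfowrya" -> "ayrwofpdy" -> "AYRWOFPDY" -> "AYRW" -> "WRYA"
  "gopiuynr" -> "rnyuipog" -> "RNYUIPOG" -> "RNYU" -> "UYNR"

"KOWO"; "WRYA"; "UYNR"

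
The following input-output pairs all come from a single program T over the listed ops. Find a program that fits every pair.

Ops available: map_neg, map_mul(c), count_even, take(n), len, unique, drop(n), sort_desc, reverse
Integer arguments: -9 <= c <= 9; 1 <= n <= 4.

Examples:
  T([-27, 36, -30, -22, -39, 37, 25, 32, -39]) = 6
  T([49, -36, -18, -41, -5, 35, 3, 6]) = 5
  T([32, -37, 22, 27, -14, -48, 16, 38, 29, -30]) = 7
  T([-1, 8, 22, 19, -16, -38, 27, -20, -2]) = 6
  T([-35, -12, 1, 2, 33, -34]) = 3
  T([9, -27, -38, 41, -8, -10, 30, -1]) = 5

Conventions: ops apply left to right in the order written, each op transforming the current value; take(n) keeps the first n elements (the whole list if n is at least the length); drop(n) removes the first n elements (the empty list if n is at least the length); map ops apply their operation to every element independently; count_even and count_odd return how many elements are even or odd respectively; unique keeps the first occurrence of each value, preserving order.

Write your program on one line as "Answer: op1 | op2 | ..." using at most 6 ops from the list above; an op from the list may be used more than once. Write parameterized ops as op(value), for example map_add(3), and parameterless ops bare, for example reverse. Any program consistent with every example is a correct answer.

map_neg | drop(2) | drop(1) | sort_desc | map_neg | len

Check, running the answer program on each example:
  [-27, 36, -30, -22, -39, 37, 25, 32, -39] -> [27, -36, 30, 22, 39, -37, -25, -32, 39] -> [30, 22, 39, -37, -25, -32, 39] -> [22, 39, -37, -25, -32, 39] -> [39, 39, 22, -25, -32, -37] -> [-39, -39, -22, 25, 32, 37] -> 6
  [49, -36, -18, -41, -5, 35, 3, 6] -> [-49, 36, 18, 41, 5, -35, -3, -6] -> [18, 41, 5, -35, -3, -6] -> [41, 5, -35, -3, -6] -> [41, 5, -3, -6, -35] -> [-41, -5, 3, 6, 35] -> 5
  [32, -37, 22, 27, -14, -48, 16, 38, 29, -30] -> [-32, 37, -22, -27, 14, 48, -16, -38, -29, 30] -> [-22, -27, 14, 48, -16, -38, -29, 30] -> [-27, 14, 48, -16, -38, -29, 30] -> [48, 30, 14, -16, -27, -29, -38] -> [-48, -30, -14, 16, 27, 29, 38] -> 7
  [-1, 8, 22, 19, -16, -38, 27, -20, -2] -> [1, -8, -22, -19, 16, 38, -27, 20, 2] -> [-22, -19, 16, 38, -27, 20, 2] -> [-19, 16, 38, -27, 20, 2] -> [38, 20, 16, 2, -19, -27] -> [-38, -20, -16, -2, 19, 27] -> 6
  [-35, -12, 1, 2, 33, -34] -> [35, 12, -1, -2, -33, 34] -> [-1, -2, -33, 34] -> [-2, -33, 34] -> [34, -2, -33] -> [-34, 2, 33] -> 3
  [9, -27, -38, 41, -8, -10, 30, -1] -> [-9, 27, 38, -41, 8, 10, -30, 1] -> [38, -41, 8, 10, -30, 1] -> [-41, 8, 10, -30, 1] -> [10, 8, 1, -30, -41] -> [-10, -8, -1, 30, 41] -> 5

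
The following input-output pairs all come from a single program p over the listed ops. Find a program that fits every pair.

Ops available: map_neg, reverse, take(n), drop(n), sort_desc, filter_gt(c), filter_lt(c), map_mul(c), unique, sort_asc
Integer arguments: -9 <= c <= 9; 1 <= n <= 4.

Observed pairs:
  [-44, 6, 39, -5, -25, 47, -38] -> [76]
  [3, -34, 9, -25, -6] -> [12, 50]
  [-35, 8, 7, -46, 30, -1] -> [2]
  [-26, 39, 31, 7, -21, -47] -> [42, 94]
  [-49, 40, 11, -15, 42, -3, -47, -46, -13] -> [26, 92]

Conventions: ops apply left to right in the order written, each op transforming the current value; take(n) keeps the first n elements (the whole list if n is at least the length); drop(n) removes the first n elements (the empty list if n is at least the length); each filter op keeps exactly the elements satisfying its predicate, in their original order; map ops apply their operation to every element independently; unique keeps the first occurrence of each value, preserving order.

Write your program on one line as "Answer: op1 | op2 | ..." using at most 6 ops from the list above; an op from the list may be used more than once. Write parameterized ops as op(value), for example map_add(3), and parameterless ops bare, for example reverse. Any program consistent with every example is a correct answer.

map_mul(-2) | reverse | take(2) | sort_desc | filter_gt(-9) | reverse

Check, running the answer program on each example:
  [-44, 6, 39, -5, -25, 47, -38] -> [88, -12, -78, 10, 50, -94, 76] -> [76, -94, 50, 10, -78, -12, 88] -> [76, -94] -> [76, -94] -> [76] -> [76]
  [3, -34, 9, -25, -6] -> [-6, 68, -18, 50, 12] -> [12, 50, -18, 68, -6] -> [12, 50] -> [50, 12] -> [50, 12] -> [12, 50]
  [-35, 8, 7, -46, 30, -1] -> [70, -16, -14, 92, -60, 2] -> [2, -60, 92, -14, -16, 70] -> [2, -60] -> [2, -60] -> [2] -> [2]
  [-26, 39, 31, 7, -21, -47] -> [52, -78, -62, -14, 42, 94] -> [94, 42, -14, -62, -78, 52] -> [94, 42] -> [94, 42] -> [94, 42] -> [42, 94]
  [-49, 40, 11, -15, 42, -3, -47, -46, -13] -> [98, -80, -22, 30, -84, 6, 94, 92, 26] -> [26, 92, 94, 6, -84, 30, -22, -80, 98] -> [26, 92] -> [92, 26] -> [92, 26] -> [26, 92]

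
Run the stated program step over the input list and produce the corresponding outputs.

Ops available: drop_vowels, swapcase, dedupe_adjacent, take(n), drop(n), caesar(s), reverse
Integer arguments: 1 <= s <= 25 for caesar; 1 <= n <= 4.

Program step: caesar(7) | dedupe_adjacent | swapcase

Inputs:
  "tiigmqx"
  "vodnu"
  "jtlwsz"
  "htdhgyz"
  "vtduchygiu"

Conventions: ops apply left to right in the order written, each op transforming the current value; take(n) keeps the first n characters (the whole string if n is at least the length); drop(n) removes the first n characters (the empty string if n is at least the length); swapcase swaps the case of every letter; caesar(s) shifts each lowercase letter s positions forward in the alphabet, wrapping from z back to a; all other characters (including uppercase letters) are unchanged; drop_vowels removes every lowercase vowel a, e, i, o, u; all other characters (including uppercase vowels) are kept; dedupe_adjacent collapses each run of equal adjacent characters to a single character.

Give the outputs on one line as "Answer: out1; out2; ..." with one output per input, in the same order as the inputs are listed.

Execution, op by op:
  "tiigmqx" -> "appntxe" -> "apntxe" -> "APNTXE"
  "vodnu" -> "cvkub" -> "cvkub" -> "CVKUB"
  "jtlwsz" -> "qasdzg" -> "qasdzg" -> "QASDZG"
  "htdhgyz" -> "oakonfg" -> "oakonfg" -> "OAKONFG"
  "vtduchygiu" -> "cakbjofnpb" -> "cakbjofnpb" -> "CAKBJOFNPB"

"APNTXE"; "CVKUB"; "QASDZG"; "OAKONFG"; "CAKBJOFNPB"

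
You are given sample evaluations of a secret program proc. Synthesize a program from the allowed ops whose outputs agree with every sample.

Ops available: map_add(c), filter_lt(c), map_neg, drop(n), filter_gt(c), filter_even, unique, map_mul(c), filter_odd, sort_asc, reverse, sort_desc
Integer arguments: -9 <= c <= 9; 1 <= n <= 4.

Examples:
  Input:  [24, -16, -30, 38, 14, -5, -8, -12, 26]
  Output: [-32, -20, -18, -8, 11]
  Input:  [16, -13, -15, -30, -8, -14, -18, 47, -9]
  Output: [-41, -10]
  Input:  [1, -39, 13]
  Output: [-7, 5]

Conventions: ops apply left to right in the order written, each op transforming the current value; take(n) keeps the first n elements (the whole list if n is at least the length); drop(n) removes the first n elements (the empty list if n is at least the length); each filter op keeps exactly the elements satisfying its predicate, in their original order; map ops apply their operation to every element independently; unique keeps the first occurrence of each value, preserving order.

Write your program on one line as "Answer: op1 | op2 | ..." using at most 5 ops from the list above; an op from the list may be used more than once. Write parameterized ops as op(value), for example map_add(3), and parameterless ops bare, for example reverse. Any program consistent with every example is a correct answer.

map_add(3) | filter_gt(-5) | map_neg | map_add(9) | sort_asc

Check, running the answer program on each example:
  [24, -16, -30, 38, 14, -5, -8, -12, 26] -> [27, -13, -27, 41, 17, -2, -5, -9, 29] -> [27, 41, 17, -2, 29] -> [-27, -41, -17, 2, -29] -> [-18, -32, -8, 11, -20] -> [-32, -20, -18, -8, 11]
  [16, -13, -15, -30, -8, -14, -18, 47, -9] -> [19, -10, -12, -27, -5, -11, -15, 50, -6] -> [19, 50] -> [-19, -50] -> [-10, -41] -> [-41, -10]
  [1, -39, 13] -> [4, -36, 16] -> [4, 16] -> [-4, -16] -> [5, -7] -> [-7, 5]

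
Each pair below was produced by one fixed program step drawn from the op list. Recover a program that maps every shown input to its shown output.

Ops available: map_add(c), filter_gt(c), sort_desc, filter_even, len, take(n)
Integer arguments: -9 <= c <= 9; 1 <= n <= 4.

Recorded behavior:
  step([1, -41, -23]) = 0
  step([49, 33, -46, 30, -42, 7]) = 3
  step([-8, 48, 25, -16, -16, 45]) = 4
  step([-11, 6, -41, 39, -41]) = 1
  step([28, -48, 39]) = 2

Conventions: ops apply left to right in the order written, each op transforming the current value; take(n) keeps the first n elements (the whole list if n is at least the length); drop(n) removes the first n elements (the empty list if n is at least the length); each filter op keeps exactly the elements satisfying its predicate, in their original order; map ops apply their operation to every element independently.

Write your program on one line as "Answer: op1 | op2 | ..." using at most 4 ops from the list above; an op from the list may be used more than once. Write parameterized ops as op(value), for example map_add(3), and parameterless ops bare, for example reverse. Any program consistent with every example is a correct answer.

map_add(4) | filter_even | len

Check, running the answer program on each example:
  [1, -41, -23] -> [5, -37, -19] -> [] -> 0
  [49, 33, -46, 30, -42, 7] -> [53, 37, -42, 34, -38, 11] -> [-42, 34, -38] -> 3
  [-8, 48, 25, -16, -16, 45] -> [-4, 52, 29, -12, -12, 49] -> [-4, 52, -12, -12] -> 4
  [-11, 6, -41, 39, -41] -> [-7, 10, -37, 43, -37] -> [10] -> 1
  [28, -48, 39] -> [32, -44, 43] -> [32, -44] -> 2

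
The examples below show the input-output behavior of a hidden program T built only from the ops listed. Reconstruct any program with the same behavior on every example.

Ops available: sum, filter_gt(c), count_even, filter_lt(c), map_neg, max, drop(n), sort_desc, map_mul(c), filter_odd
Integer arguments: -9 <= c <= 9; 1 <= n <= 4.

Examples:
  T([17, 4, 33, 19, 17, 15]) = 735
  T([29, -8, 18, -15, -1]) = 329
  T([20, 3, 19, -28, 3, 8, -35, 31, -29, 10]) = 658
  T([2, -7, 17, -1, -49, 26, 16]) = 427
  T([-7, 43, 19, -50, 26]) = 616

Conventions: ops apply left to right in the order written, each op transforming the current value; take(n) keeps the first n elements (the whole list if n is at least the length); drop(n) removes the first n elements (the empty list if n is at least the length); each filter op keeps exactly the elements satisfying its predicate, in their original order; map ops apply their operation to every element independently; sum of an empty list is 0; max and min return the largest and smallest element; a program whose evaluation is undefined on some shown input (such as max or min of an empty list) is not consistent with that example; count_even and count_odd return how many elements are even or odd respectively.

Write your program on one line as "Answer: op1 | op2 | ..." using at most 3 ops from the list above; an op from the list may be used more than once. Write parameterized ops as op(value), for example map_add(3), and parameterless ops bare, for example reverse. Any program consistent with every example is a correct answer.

map_mul(7) | filter_gt(-7) | sum

Check, running the answer program on each example:
  [17, 4, 33, 19, 17, 15] -> [119, 28, 231, 133, 119, 105] -> [119, 28, 231, 133, 119, 105] -> 735
  [29, -8, 18, -15, -1] -> [203, -56, 126, -105, -7] -> [203, 126] -> 329
  [20, 3, 19, -28, 3, 8, -35, 31, -29, 10] -> [140, 21, 133, -196, 21, 56, -245, 217, -203, 70] -> [140, 21, 133, 21, 56, 217, 70] -> 658
  [2, -7, 17, -1, -49, 26, 16] -> [14, -49, 119, -7, -343, 182, 112] -> [14, 119, 182, 112] -> 427
  [-7, 43, 19, -50, 26] -> [-49, 301, 133, -350, 182] -> [301, 133, 182] -> 616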